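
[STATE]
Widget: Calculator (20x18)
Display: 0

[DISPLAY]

                   0
┌───┬───┬───┬───┐   
│ 7 │ 8 │ 9 │ ÷ │   
├───┼───┼───┼───┤   
│ 4 │ 5 │ 6 │ × │   
├───┼───┼───┼───┤   
│ 1 │ 2 │ 3 │ - │   
├───┼───┼───┼───┤   
│ 0 │ . │ = │ + │   
├───┼───┼───┼───┤   
│ C │ MC│ MR│ M+│   
└───┴───┴───┴───┘   
                    
                    
                    
                    
                    
                    


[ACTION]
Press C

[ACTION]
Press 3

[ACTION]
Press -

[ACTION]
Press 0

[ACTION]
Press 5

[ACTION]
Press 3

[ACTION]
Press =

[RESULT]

                 -50
┌───┬───┬───┬───┐   
│ 7 │ 8 │ 9 │ ÷ │   
├───┼───┼───┼───┤   
│ 4 │ 5 │ 6 │ × │   
├───┼───┼───┼───┤   
│ 1 │ 2 │ 3 │ - │   
├───┼───┼───┼───┤   
│ 0 │ . │ = │ + │   
├───┼───┼───┼───┤   
│ C │ MC│ MR│ M+│   
└───┴───┴───┴───┘   
                    
                    
                    
                    
                    
                    


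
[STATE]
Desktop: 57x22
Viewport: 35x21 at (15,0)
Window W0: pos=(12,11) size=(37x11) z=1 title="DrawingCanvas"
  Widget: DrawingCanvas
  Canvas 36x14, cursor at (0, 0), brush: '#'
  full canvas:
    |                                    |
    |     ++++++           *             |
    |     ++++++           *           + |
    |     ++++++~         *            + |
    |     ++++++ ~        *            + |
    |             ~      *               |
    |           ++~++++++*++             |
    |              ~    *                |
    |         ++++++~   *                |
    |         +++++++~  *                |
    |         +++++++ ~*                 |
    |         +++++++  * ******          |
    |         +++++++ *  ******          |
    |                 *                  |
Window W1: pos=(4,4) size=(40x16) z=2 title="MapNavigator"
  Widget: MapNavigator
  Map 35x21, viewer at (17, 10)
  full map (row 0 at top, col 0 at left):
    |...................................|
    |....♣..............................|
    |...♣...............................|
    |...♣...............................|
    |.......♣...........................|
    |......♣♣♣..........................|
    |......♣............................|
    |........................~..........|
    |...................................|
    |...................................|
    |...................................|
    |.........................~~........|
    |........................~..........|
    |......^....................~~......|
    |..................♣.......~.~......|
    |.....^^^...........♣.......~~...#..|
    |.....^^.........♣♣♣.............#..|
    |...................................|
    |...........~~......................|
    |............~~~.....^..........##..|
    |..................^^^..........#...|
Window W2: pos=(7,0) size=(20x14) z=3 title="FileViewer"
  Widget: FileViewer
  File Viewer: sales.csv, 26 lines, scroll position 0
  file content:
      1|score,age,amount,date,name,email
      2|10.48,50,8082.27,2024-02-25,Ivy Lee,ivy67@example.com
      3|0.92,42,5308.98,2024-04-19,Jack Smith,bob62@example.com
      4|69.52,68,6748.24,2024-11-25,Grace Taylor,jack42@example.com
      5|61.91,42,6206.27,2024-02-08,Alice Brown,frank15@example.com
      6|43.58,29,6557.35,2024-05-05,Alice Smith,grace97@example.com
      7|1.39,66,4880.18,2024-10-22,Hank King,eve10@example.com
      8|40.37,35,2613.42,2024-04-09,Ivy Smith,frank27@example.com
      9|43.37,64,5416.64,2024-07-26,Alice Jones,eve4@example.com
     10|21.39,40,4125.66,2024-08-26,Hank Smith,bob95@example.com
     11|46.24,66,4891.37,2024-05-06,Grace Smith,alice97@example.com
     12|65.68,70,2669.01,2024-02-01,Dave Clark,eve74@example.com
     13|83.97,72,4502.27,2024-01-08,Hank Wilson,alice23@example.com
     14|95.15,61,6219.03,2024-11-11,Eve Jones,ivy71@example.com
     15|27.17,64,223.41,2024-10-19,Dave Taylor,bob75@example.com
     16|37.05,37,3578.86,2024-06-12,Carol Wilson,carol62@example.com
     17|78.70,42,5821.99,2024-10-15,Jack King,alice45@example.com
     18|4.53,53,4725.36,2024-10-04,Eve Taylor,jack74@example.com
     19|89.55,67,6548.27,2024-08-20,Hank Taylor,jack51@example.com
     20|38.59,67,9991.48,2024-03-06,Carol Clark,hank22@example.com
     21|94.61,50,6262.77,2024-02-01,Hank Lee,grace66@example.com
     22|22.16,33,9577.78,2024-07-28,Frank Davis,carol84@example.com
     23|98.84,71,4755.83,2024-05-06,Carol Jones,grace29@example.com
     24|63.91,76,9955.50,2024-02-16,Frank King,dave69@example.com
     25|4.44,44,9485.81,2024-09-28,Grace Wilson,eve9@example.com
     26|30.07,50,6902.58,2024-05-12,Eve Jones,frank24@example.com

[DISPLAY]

━━━━━━━━━━━┓                       
ewer       ┃                       
───────────┨                       
ge,amount,▲┃                       
0,8082.27,█┃━━━━━━━━━━━━━━━━┓      
,5308.98,2░┃                ┃      
8,6748.24,░┃────────────────┨      
2,6206.27,░┃............... ┃      
9,6557.35,░┃............... ┃      
,4880.18,2░┃............... ┃      
5,2613.42,░┃....~.......... ┃      
4,5416.64,░┃............... ┃━━━━┓ 
0,4125.66,▼┃............... ┃    ┃ 
━━━━━━━━━━━┛............... ┃────┨ 
.................~~........ ┃    ┃ 
................~.......... ┃    ┃ 
...................~~...... ┃   +┃ 
..........♣.......~.~...... ┃   +┃ 
...........♣.......~~...#.. ┃   +┃ 
━━━━━━━━━━━━━━━━━━━━━━━━━━━━┛    ┃ 
         ++~++++++*++            ┃ 


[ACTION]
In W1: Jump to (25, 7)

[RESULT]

━━━━━━━━━━━┓                       
ewer       ┃                       
───────────┨                       
ge,amount,▲┃                       
0,8082.27,█┃━━━━━━━━━━━━━━━━┓      
,5308.98,2░┃                ┃      
8,6748.24,░┃────────────────┨      
2,6206.27,░┃.......         ┃      
9,6557.35,░┃.......         ┃      
,4880.18,2░┃.......         ┃      
5,2613.42,░┃.......         ┃      
4,5416.64,░┃.......         ┃━━━━┓ 
0,4125.66,▼┃.......         ┃    ┃ 
━━━━━━━━━━━┛.......         ┃────┨ 
...................         ┃    ┃ 
...................         ┃    ┃ 
...................         ┃   +┃ 
.........~~........         ┃   +┃ 
........~..........         ┃   +┃ 
━━━━━━━━━━━━━━━━━━━━━━━━━━━━┛    ┃ 
         ++~++++++*++            ┃ 


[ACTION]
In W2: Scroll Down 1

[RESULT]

━━━━━━━━━━━┓                       
ewer       ┃                       
───────────┨                       
0,8082.27,▲┃                       
,5308.98,2█┃━━━━━━━━━━━━━━━━┓      
8,6748.24,░┃                ┃      
2,6206.27,░┃────────────────┨      
9,6557.35,░┃.......         ┃      
,4880.18,2░┃.......         ┃      
5,2613.42,░┃.......         ┃      
4,5416.64,░┃.......         ┃      
0,4125.66,░┃.......         ┃━━━━┓ 
6,4891.37,▼┃.......         ┃    ┃ 
━━━━━━━━━━━┛.......         ┃────┨ 
...................         ┃    ┃ 
...................         ┃    ┃ 
...................         ┃   +┃ 
.........~~........         ┃   +┃ 
........~..........         ┃   +┃ 
━━━━━━━━━━━━━━━━━━━━━━━━━━━━┛    ┃ 
         ++~++++++*++            ┃ 


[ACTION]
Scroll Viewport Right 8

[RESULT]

━━━━┓                              
    ┃                              
────┨                              
27,▲┃                              
8,2█┃━━━━━━━━━━━━━━━━┓             
24,░┃                ┃             
27,░┃────────────────┨             
35,░┃.......         ┃             
8,2░┃.......         ┃             
42,░┃.......         ┃             
64,░┃.......         ┃             
66,░┃.......         ┃━━━━┓        
37,▼┃.......         ┃    ┃        
━━━━┛.......         ┃────┨        
............         ┃    ┃        
............         ┃    ┃        
............         ┃   +┃        
..~~........         ┃   +┃        
.~..........         ┃   +┃        
━━━━━━━━━━━━━━━━━━━━━┛    ┃        
  ++~++++++*++            ┃        


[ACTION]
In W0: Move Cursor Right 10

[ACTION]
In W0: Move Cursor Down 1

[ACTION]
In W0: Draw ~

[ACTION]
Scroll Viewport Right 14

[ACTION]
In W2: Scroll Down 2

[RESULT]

━━━━┓                              
    ┃                              
────┨                              
24,▲┃                              
27,░┃━━━━━━━━━━━━━━━━┓             
35,█┃                ┃             
8,2░┃────────────────┨             
42,░┃.......         ┃             
64,░┃.......         ┃             
66,░┃.......         ┃             
37,░┃.......         ┃             
01,░┃.......         ┃━━━━┓        
27,▼┃.......         ┃    ┃        
━━━━┛.......         ┃────┨        
............         ┃    ┃        
............         ┃    ┃        
............         ┃   +┃        
..~~........         ┃   +┃        
.~..........         ┃   +┃        
━━━━━━━━━━━━━━━━━━━━━┛    ┃        
  ++~++++++*++            ┃        


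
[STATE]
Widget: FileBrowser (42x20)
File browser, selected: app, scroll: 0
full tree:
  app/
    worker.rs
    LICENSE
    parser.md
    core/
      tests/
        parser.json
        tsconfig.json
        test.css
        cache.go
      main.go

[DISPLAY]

> [-] app/                                
    worker.rs                             
    LICENSE                               
    parser.md                             
    [+] core/                             
                                          
                                          
                                          
                                          
                                          
                                          
                                          
                                          
                                          
                                          
                                          
                                          
                                          
                                          
                                          


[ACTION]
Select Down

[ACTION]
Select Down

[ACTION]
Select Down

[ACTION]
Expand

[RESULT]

  [-] app/                                
    worker.rs                             
    LICENSE                               
  > parser.md                             
    [+] core/                             
                                          
                                          
                                          
                                          
                                          
                                          
                                          
                                          
                                          
                                          
                                          
                                          
                                          
                                          
                                          


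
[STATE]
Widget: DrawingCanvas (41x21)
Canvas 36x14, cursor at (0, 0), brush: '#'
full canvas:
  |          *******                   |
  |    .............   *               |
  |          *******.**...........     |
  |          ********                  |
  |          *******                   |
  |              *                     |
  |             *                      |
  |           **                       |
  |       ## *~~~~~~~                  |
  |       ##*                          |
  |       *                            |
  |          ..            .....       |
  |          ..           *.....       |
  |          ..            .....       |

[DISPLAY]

+         *******                        
    .............   *                    
          *******.**...........          
          ********                       
          *******                        
              *                          
             *                           
           **                            
       ## *~~~~~~~                       
       ##*                               
       *                                 
          ..            .....            
          ..           *.....            
          ..            .....            
                                         
                                         
                                         
                                         
                                         
                                         
                                         


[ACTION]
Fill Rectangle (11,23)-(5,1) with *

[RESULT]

+         *******                        
    .............   *                    
          *******.**...........          
          ********                       
          *******                        
 ***********************                 
 ***********************                 
 ***********************                 
 ***********************                 
 ***********************                 
 ***********************                 
 ***********************.....            
          ..           *.....            
          ..            .....            
                                         
                                         
                                         
                                         
                                         
                                         
                                         


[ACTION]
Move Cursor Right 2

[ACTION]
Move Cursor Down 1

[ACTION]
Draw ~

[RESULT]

          *******                        
  ~ .............   *                    
          *******.**...........          
          ********                       
          *******                        
 ***********************                 
 ***********************                 
 ***********************                 
 ***********************                 
 ***********************                 
 ***********************                 
 ***********************.....            
          ..           *.....            
          ..            .....            
                                         
                                         
                                         
                                         
                                         
                                         
                                         


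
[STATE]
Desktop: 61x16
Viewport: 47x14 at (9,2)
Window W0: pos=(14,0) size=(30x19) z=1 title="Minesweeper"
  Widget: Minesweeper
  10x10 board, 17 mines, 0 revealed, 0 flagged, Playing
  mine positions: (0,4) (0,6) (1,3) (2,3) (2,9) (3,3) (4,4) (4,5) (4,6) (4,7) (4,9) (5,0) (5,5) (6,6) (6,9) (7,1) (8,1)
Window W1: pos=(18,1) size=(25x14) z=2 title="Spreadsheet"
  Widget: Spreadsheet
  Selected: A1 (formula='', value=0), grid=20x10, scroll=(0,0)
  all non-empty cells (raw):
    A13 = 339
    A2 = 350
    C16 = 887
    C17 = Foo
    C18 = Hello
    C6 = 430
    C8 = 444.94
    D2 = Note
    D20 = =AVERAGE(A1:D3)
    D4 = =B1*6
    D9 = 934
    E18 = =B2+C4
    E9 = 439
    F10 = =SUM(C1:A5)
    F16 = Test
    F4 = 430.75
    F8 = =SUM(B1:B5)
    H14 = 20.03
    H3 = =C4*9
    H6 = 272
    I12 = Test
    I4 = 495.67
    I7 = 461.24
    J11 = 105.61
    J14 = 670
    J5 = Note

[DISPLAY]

     ┠───┃ Spreadsheet           ┃┨            
     ┃■■■┠───────────────────────┨┃            
     ┃■■■┃A1:                    ┃┃            
     ┃■■■┃       A       B       ┃┃            
     ┃■■■┃-----------------------┃┃            
     ┃■■■┃  1      [0]       0   ┃┃            
     ┃■■■┃  2      350       0   ┃┃            
     ┃■■■┃  3        0       0   ┃┃            
     ┃■■■┃  4        0       0   ┃┃            
     ┃■■■┃  5        0       0   ┃┃            
     ┃■■■┃  6        0       0   ┃┃            
     ┃   ┃  7        0       0   ┃┃            
     ┃   ┗━━━━━━━━━━━━━━━━━━━━━━━┛┃            
     ┃                            ┃            


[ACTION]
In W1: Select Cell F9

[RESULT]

     ┠───┃ Spreadsheet           ┃┨            
     ┃■■■┠───────────────────────┨┃            
     ┃■■■┃F9:                    ┃┃            
     ┃■■■┃       A       B       ┃┃            
     ┃■■■┃-----------------------┃┃            
     ┃■■■┃  1        0       0   ┃┃            
     ┃■■■┃  2      350       0   ┃┃            
     ┃■■■┃  3        0       0   ┃┃            
     ┃■■■┃  4        0       0   ┃┃            
     ┃■■■┃  5        0       0   ┃┃            
     ┃■■■┃  6        0       0   ┃┃            
     ┃   ┃  7        0       0   ┃┃            
     ┃   ┗━━━━━━━━━━━━━━━━━━━━━━━┛┃            
     ┃                            ┃            


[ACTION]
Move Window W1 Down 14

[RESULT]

     ┠───┏━━━━━━━━━━━━━━━━━━━━━━━┓┨            
     ┃■■■┃ Spreadsheet           ┃┃            
     ┃■■■┠───────────────────────┨┃            
     ┃■■■┃F9:                    ┃┃            
     ┃■■■┃       A       B       ┃┃            
     ┃■■■┃-----------------------┃┃            
     ┃■■■┃  1        0       0   ┃┃            
     ┃■■■┃  2      350       0   ┃┃            
     ┃■■■┃  3        0       0   ┃┃            
     ┃■■■┃  4        0       0   ┃┃            
     ┃■■■┃  5        0       0   ┃┃            
     ┃   ┃  6        0       0   ┃┃            
     ┃   ┃  7        0       0   ┃┃            
     ┃   ┗━━━━━━━━━━━━━━━━━━━━━━━┛┃            


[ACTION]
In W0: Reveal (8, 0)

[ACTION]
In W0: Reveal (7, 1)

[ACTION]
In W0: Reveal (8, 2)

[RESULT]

     ┠───┏━━━━━━━━━━━━━━━━━━━━━━━┓┨            
     ┃■■■┃ Spreadsheet           ┃┃            
     ┃■■■┠───────────────────────┨┃            
     ┃■■■┃F9:                    ┃┃            
     ┃■■■┃       A       B       ┃┃            
     ┃■■■┃-----------------------┃┃            
     ┃✹■■┃  1        0       0   ┃┃            
     ┃■■■┃  2      350       0   ┃┃            
     ┃■✹■┃  3        0       0   ┃┃            
     ┃2✹■┃  4        0       0   ┃┃            
     ┃■■■┃  5        0       0   ┃┃            
     ┃   ┃  6        0       0   ┃┃            
     ┃   ┃  7        0       0   ┃┃            
     ┃   ┗━━━━━━━━━━━━━━━━━━━━━━━┛┃            


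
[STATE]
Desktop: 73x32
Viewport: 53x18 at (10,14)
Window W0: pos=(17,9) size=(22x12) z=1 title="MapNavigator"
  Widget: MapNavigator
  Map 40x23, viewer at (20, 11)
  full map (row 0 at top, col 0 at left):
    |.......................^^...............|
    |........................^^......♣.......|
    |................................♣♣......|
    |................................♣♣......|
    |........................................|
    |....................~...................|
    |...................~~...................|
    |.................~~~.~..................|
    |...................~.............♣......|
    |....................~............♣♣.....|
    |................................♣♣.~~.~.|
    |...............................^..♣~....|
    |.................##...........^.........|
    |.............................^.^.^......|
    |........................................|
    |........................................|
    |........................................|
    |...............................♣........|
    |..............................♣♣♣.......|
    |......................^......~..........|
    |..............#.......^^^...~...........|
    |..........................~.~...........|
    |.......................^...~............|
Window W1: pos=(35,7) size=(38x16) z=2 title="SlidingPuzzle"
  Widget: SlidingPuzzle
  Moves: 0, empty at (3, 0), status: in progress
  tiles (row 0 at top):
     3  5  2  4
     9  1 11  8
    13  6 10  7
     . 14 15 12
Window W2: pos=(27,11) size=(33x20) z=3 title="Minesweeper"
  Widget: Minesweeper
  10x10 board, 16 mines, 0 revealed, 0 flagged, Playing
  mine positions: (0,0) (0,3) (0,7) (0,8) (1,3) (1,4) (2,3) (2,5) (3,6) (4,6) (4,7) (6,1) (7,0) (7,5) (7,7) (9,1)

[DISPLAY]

       ┃.........┃■■■■■■■■■■                     ┃   
       ┃.........┃■■■■■■■■■■                     ┃   
       ┃.........┃■■■■■■■■■■                     ┃   
       ┃.......##┃■■■■■■■■■■                     ┃   
       ┃.........┃■■■■■■■■■■                     ┃   
       ┃.........┃■■■■■■■■■■                     ┃   
       ┗━━━━━━━━━┃■■■■■■■■■■                     ┃   
                 ┃■■■■■■■■■■                     ┃   
                 ┃■■■■■■■■■■                     ┃━━━
                 ┃■■■■■■■■■■                     ┃   
                 ┃                               ┃   
                 ┃                               ┃   
                 ┃                               ┃   
                 ┃                               ┃   
                 ┃                               ┃   
                 ┃                               ┃   
                 ┗━━━━━━━━━━━━━━━━━━━━━━━━━━━━━━━┛   
                                                     


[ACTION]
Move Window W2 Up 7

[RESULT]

       ┃.........┃■■■■■■■■■■                     ┃   
       ┃.........┃■■■■■■■■■■                     ┃   
       ┃.........┃■■■■■■■■■■                     ┃   
       ┃.......##┃                               ┃   
       ┃.........┃                               ┃   
       ┃.........┃                               ┃   
       ┗━━━━━━━━━┃                               ┃   
                 ┃                               ┃   
                 ┃                               ┃━━━
                 ┗━━━━━━━━━━━━━━━━━━━━━━━━━━━━━━━┛   
                                                     
                                                     
                                                     
                                                     
                                                     
                                                     
                                                     
                                                     


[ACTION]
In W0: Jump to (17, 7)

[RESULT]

       ┃.........┃■■■■■■■■■■                     ┃   
       ┃.........┃■■■■■■■■■■                     ┃   
       ┃.........┃■■■■■■■■■■                     ┃   
       ┃.........┃                               ┃   
       ┃.........┃                               ┃   
       ┃.........┃                               ┃   
       ┗━━━━━━━━━┃                               ┃   
                 ┃                               ┃   
                 ┃                               ┃━━━
                 ┗━━━━━━━━━━━━━━━━━━━━━━━━━━━━━━━┛   
                                                     
                                                     
                                                     
                                                     
                                                     
                                                     
                                                     
                                                     


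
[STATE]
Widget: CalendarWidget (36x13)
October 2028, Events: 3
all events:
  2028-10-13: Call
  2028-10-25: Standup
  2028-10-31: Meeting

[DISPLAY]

            October 2028            
Mo Tu We Th Fr Sa Su                
                   1                
 2  3  4  5  6  7  8                
 9 10 11 12 13* 14 15               
16 17 18 19 20 21 22                
23 24 25* 26 27 28 29               
30 31*                              
                                    
                                    
                                    
                                    
                                    


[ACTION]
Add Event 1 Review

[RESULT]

            October 2028            
Mo Tu We Th Fr Sa Su                
                   1*               
 2  3  4  5  6  7  8                
 9 10 11 12 13* 14 15               
16 17 18 19 20 21 22                
23 24 25* 26 27 28 29               
30 31*                              
                                    
                                    
                                    
                                    
                                    


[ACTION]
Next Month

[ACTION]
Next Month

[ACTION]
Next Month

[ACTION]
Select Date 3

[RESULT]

            January 2029            
Mo Tu We Th Fr Sa Su                
 1  2 [ 3]  4  5  6  7              
 8  9 10 11 12 13 14                
15 16 17 18 19 20 21                
22 23 24 25 26 27 28                
29 30 31                            
                                    
                                    
                                    
                                    
                                    
                                    


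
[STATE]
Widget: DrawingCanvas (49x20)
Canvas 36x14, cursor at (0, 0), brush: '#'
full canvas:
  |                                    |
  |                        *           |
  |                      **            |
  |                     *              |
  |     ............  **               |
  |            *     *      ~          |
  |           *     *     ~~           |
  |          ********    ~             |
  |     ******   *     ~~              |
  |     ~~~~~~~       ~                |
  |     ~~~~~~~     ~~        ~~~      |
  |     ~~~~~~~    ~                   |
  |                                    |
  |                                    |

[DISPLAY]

+                                                
                        *                        
                      **                         
                     *                           
     ............  **                            
            *     *      ~                       
           *     *     ~~                        
          ********    ~                          
     ******   *     ~~                           
     ~~~~~~~       ~                             
     ~~~~~~~     ~~        ~~~                   
     ~~~~~~~    ~                                
                                                 
                                                 
                                                 
                                                 
                                                 
                                                 
                                                 
                                                 


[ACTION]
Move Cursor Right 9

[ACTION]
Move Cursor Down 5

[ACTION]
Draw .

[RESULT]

                                                 
                        *                        
                      **                         
                     *                           
     ............  **                            
         .  *     *      ~                       
           *     *     ~~                        
          ********    ~                          
     ******   *     ~~                           
     ~~~~~~~       ~                             
     ~~~~~~~     ~~        ~~~                   
     ~~~~~~~    ~                                
                                                 
                                                 
                                                 
                                                 
                                                 
                                                 
                                                 
                                                 


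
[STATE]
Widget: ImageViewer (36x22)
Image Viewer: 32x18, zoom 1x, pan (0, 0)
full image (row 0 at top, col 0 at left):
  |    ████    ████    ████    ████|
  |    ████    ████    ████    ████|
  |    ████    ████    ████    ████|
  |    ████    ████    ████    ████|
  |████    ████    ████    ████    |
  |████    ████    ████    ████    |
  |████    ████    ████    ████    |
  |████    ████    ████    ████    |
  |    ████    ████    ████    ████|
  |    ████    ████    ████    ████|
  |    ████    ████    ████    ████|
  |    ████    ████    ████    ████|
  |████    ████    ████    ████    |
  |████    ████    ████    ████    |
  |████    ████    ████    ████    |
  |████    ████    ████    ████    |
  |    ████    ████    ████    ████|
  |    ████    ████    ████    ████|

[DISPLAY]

    ████    ████    ████    ████    
    ████    ████    ████    ████    
    ████    ████    ████    ████    
    ████    ████    ████    ████    
████    ████    ████    ████        
████    ████    ████    ████        
████    ████    ████    ████        
████    ████    ████    ████        
    ████    ████    ████    ████    
    ████    ████    ████    ████    
    ████    ████    ████    ████    
    ████    ████    ████    ████    
████    ████    ████    ████        
████    ████    ████    ████        
████    ████    ████    ████        
████    ████    ████    ████        
    ████    ████    ████    ████    
    ████    ████    ████    ████    
                                    
                                    
                                    
                                    


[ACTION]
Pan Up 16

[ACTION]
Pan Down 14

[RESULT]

████    ████    ████    ████        
████    ████    ████    ████        
    ████    ████    ████    ████    
    ████    ████    ████    ████    
                                    
                                    
                                    
                                    
                                    
                                    
                                    
                                    
                                    
                                    
                                    
                                    
                                    
                                    
                                    
                                    
                                    
                                    


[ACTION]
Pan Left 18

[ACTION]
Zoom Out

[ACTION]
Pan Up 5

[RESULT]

    ████    ████    ████    ████    
    ████    ████    ████    ████    
    ████    ████    ████    ████    
████    ████    ████    ████        
████    ████    ████    ████        
████    ████    ████    ████        
████    ████    ████    ████        
    ████    ████    ████    ████    
    ████    ████    ████    ████    
                                    
                                    
                                    
                                    
                                    
                                    
                                    
                                    
                                    
                                    
                                    
                                    
                                    


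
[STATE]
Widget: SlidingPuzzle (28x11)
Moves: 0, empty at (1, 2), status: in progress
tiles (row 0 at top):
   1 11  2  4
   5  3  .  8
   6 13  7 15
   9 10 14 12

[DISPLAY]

┌────┬────┬────┬────┐       
│  1 │ 11 │  2 │  4 │       
├────┼────┼────┼────┤       
│  5 │  3 │    │  8 │       
├────┼────┼────┼────┤       
│  6 │ 13 │  7 │ 15 │       
├────┼────┼────┼────┤       
│  9 │ 10 │ 14 │ 12 │       
└────┴────┴────┴────┘       
Moves: 0                    
                            


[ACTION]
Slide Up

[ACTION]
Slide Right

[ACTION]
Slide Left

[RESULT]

┌────┬────┬────┬────┐       
│  1 │ 11 │  2 │  4 │       
├────┼────┼────┼────┤       
│  5 │  3 │  7 │  8 │       
├────┼────┼────┼────┤       
│  6 │ 13 │    │ 15 │       
├────┼────┼────┼────┤       
│  9 │ 10 │ 14 │ 12 │       
└────┴────┴────┴────┘       
Moves: 3                    
                            


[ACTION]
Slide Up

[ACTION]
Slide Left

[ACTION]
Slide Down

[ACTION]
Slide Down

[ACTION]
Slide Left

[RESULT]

┌────┬────┬────┬────┐       
│  1 │ 11 │  2 │  4 │       
├────┼────┼────┼────┤       
│  5 │  3 │  7 │    │       
├────┼────┼────┼────┤       
│  6 │ 13 │ 14 │  8 │       
├────┼────┼────┼────┤       
│  9 │ 10 │ 12 │ 15 │       
└────┴────┴────┴────┘       
Moves: 7                    
                            


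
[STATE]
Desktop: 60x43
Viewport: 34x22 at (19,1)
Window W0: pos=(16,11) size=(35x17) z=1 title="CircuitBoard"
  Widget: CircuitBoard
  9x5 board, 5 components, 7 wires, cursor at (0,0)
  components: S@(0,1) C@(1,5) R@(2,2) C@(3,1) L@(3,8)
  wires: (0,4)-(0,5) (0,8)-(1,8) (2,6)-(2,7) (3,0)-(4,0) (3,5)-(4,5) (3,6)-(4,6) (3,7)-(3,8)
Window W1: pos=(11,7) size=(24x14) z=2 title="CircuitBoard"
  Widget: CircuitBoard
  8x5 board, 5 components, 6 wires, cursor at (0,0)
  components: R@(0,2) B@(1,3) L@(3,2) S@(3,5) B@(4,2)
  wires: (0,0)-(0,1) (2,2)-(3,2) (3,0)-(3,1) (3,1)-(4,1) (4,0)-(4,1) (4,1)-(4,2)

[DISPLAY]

                                  
                                  
                                  
                                  
                                  
                                  
━━━━━━━━━━━━━━━┓                  
tBoard         ┃                  
───────────────┨                  
2 3 4 5 6 7    ┃                  
 ·   R         ┃━━━━━━━━━━━━━━━┓  
               ┃               ┃  
         B     ┃───────────────┨  
               ┃ 8             ┃  
     ·         ┃  · ─ ·        ┃  
     │         ┃               ┃  
 ·   L         ┃      C        ┃  
 │             ┃               ┃  
 · ─ B         ┃          · ─ ·┃  
━━━━━━━━━━━━━━━┛               ┃  
  ·   C               ·   ·   ·┃  
  │                   │   │    ┃  


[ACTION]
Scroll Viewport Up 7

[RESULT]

                                  
                                  
                                  
                                  
                                  
                                  
                                  
━━━━━━━━━━━━━━━┓                  
tBoard         ┃                  
───────────────┨                  
2 3 4 5 6 7    ┃                  
 ·   R         ┃━━━━━━━━━━━━━━━┓  
               ┃               ┃  
         B     ┃───────────────┨  
               ┃ 8             ┃  
     ·         ┃  · ─ ·        ┃  
     │         ┃               ┃  
 ·   L         ┃      C        ┃  
 │             ┃               ┃  
 · ─ B         ┃          · ─ ·┃  
━━━━━━━━━━━━━━━┛               ┃  
  ·   C               ·   ·   ·┃  


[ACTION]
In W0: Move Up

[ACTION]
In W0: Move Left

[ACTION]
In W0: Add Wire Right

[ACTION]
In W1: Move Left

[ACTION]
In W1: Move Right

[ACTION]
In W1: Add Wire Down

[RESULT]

                                  
                                  
                                  
                                  
                                  
                                  
                                  
━━━━━━━━━━━━━━━┓                  
tBoard         ┃                  
───────────────┨                  
2 3 4 5 6 7    ┃                  
[.]  R         ┃━━━━━━━━━━━━━━━┓  
 │             ┃               ┃  
 ·       B     ┃───────────────┨  
               ┃ 8             ┃  
     ·         ┃  · ─ ·        ┃  
     │         ┃               ┃  
 ·   L         ┃      C        ┃  
 │             ┃               ┃  
 · ─ B         ┃          · ─ ·┃  
━━━━━━━━━━━━━━━┛               ┃  
  ·   C               ·   ·   ·┃  
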